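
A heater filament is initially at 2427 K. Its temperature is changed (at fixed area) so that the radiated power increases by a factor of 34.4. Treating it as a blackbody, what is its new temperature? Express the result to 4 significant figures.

T₂ ≈ 5878 K

P ∝ T⁴, so T₂/T₁ = (P₂/P₁)^(1/4) = (34.4)^(1/4) = 2.42181.
T₂ = 2427 × 2.42181 = 5878 K.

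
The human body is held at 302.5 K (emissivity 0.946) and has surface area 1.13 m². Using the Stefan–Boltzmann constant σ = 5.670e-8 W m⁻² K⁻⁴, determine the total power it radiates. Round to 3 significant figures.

P ≈ 508 W

Area A = 1.13 m².
P = εσAT⁴ = 0.946 × 5.670×10⁻⁸ × 1.13 × (302.5)⁴ = 508 W.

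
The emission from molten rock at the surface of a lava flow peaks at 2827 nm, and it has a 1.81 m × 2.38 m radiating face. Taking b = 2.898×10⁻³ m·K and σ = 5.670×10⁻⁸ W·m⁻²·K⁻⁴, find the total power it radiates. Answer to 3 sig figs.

Wien's law: T = b/λ_max = 2.898×10⁻³/2.827×10⁻⁶ = 1025.11 K.
Area A = 1.81 × 2.38 = 4.3078 m².
Then P = σAT⁴ = 5.670×10⁻⁸×4.3078×(1025.11)⁴ = 2.70×10⁵ W.

P ≈ 2.70×10⁵ W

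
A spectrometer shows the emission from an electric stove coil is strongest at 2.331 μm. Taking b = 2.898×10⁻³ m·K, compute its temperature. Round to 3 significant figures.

Wien's law gives T = b/λ_max = (2.898×10⁻³ m·K)/(2.331×10⁻⁶ m) = 1.24×10³ K.

T ≈ 1.24×10³ K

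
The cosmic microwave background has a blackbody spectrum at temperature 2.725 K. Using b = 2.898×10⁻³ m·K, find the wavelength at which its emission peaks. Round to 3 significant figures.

Wien's displacement law: λ_max = b/T = (2.898×10⁻³ m·K)/(2.725 K) = 1.063×10⁻³ m.
That is 1.06 mm, in the microwave range.

λ_max ≈ 1.06 mm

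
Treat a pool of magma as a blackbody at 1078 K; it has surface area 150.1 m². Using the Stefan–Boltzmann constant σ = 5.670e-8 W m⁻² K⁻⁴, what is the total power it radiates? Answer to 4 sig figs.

P ≈ 1.149×10⁷ W

Area A = 150.1 m².
P = σAT⁴ = 5.670×10⁻⁸ × 150.1 × (1078)⁴ = 1.149×10⁷ W.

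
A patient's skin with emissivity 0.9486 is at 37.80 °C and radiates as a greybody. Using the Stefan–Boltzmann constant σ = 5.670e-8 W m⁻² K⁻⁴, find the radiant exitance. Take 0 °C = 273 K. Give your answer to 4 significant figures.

T = 37.80 °C + 273 = 310.80 K.
Stefan–Boltzmann: I = εσT⁴ = 0.9486 × 5.670×10⁻⁸ × (310.80)⁴ = 501.9 W/m².

I ≈ 501.9 W/m²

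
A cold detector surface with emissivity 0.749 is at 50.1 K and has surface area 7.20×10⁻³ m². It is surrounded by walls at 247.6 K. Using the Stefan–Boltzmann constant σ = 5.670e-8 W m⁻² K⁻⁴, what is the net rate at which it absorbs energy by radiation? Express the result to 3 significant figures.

Area A = 7.20×10⁻³ m².
Net radiated power P_net = εσA(T⁴ − T₀⁴) = 0.749×5.670×10⁻⁸×7.20×10⁻³×(50.1⁴ − 247.6⁴).
T⁴ − T₀⁴ = 6.30015×10⁶ − 3.75840×10⁹ = -3.75210×10⁹ K⁴, so P_net = -1.15 W — negative, meaning a net gain of 1.15 W.

Net gain ≈ 1.15 W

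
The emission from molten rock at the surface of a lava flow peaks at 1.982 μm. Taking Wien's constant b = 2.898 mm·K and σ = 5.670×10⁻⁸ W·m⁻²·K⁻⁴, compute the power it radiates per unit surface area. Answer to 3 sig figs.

Wien's law: T = b/λ_max = 2.898×10⁻³/1.982×10⁻⁶ = 1462.16 K.
Then I = σT⁴ = 5.670×10⁻⁸×(1462.16)⁴ = 2.59×10⁵ W/m².

I ≈ 2.59×10⁵ W/m²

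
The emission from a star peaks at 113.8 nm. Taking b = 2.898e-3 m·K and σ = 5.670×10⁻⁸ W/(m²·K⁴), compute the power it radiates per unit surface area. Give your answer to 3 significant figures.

Wien's law: T = b/λ_max = 2.898×10⁻³/1.138×10⁻⁷ = 25465.7 K.
Then I = σT⁴ = 5.670×10⁻⁸×(25465.7)⁴ = 2.38×10¹⁰ W/m².

I ≈ 2.38×10¹⁰ W/m²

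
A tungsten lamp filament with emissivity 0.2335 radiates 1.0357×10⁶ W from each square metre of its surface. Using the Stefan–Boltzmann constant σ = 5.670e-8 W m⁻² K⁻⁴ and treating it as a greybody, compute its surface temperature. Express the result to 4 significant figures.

I = εσT⁴, so T = (I/εσ)^(1/4) = (1.0357×10⁶/(0.2335×5.670×10⁻⁸))^(1/4) = 2974 K.

T ≈ 2974 K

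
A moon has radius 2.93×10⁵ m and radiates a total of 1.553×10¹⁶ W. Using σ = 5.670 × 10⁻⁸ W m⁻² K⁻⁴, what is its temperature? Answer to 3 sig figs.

T ≈ 710 K

Surface area A = 4πR² = 4π(2.93×10⁵ m)² = 1.07881×10¹² m².
P = σAT⁴ ⇒ T = (P/(σA))^(1/4) = (1.553×10¹⁶/(5.670×10⁻⁸×1.07881×10¹²))^(1/4) = 710 K.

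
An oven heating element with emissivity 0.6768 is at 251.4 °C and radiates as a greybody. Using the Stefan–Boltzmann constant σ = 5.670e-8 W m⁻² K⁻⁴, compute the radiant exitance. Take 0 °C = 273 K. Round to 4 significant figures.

I ≈ 2902 W/m²

T = 251.4 °C + 273 = 524.4 K.
Stefan–Boltzmann: I = εσT⁴ = 0.6768 × 5.670×10⁻⁸ × (524.4)⁴ = 2902 W/m².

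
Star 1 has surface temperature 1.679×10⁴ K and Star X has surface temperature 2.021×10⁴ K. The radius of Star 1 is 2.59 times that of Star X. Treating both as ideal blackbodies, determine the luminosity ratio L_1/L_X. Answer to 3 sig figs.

L_1/L_X ≈ 3.20

L ∝ R²T⁴, so L_1/L_X = (R_1/R_X)²(T_1/T_X)⁴ = (2.59)² × (1.679×10⁴/2.021×10⁴)⁴ = 6.7081 × 0.476362 = 3.20.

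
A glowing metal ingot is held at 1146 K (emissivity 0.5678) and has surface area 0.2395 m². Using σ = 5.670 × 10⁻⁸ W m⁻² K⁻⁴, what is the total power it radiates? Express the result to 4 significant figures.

P ≈ 1.330×10⁴ W

Area A = 0.2395 m².
P = εσAT⁴ = 0.5678 × 5.670×10⁻⁸ × 0.2395 × (1146)⁴ = 1.330×10⁴ W.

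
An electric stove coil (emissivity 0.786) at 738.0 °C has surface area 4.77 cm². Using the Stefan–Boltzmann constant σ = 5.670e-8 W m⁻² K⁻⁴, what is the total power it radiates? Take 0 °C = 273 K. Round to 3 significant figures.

T = 738.0 °C + 273 = 1011.0 K.
Area A = 4.77 cm² = 4.77×10⁻⁴ m².
P = εσAT⁴ = 0.786 × 5.670×10⁻⁸ × 4.77×10⁻⁴ × (1011.0)⁴ = 22.2 W.

P ≈ 22.2 W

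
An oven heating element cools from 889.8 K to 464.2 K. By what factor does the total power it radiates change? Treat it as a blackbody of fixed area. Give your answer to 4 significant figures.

P₂/P₁ ≈ 0.07407

P ∝ T⁴, so P₂/P₁ = (T₂/T₁)⁴ = (464.2/889.8)⁴ = (0.521690)⁴ = 0.07407.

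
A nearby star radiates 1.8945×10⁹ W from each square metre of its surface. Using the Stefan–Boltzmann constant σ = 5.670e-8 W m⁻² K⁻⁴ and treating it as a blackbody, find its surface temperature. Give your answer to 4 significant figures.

T ≈ 1.352×10⁴ K

I = σT⁴, so T = (I/σ)^(1/4) = (1.8945×10⁹/(5.670×10⁻⁸))^(1/4) = 1.352×10⁴ K.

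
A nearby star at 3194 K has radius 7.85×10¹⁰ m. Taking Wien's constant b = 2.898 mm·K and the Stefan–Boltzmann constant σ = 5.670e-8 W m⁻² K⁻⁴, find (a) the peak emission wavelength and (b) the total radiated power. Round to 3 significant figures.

(a) λ_max = b/T = 2.898×10⁻³/3194 = 9.073×10⁻⁷ m = 907 nm.
Surface area A = 4πR² = 4π(7.85×10¹⁰ m)² = 7.74371×10²² m².
(b) P = σAT⁴ = 5.670×10⁻⁸×7.74371×10²²×(3194)⁴ = 4.57×10²⁹ W.

λ_max ≈ 907 nm; P ≈ 4.57×10²⁹ W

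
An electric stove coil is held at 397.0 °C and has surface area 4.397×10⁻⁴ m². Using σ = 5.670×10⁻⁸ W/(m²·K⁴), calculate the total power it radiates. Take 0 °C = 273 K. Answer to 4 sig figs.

P ≈ 5.024 W

T = 397.0 °C + 273 = 670.0 K.
Area A = 4.397×10⁻⁴ m².
P = σAT⁴ = 5.670×10⁻⁸ × 4.397×10⁻⁴ × (670.0)⁴ = 5.024 W.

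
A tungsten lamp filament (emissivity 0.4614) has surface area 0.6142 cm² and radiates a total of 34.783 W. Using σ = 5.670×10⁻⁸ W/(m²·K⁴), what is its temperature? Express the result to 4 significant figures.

Area A = 0.6142 cm² = 6.142×10⁻⁵ m².
P = εσAT⁴ ⇒ T = (P/(εσA))^(1/4) = (34.783/(0.4614×5.670×10⁻⁸×6.142×10⁻⁵))^(1/4) = 2157 K.

T ≈ 2157 K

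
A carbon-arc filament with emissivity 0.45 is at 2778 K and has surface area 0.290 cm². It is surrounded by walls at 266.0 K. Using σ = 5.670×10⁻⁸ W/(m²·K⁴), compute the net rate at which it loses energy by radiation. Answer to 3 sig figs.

Net loss ≈ 44.1 W

Area A = 0.290 cm² = 2.90×10⁻⁵ m².
Net radiated power P_net = εσA(T⁴ − T₀⁴) = 0.45×5.670×10⁻⁸×2.90×10⁻⁵×(2778⁴ − 266.0⁴).
T⁴ − T₀⁴ = 5.95565×10¹³ − 5.00641×10⁹ = 5.95515×10¹³ K⁴, so P_net = 44.1 W.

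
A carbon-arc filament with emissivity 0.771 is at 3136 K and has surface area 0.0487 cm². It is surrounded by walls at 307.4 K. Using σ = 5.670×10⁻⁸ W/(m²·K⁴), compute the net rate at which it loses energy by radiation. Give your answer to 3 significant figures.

Net loss ≈ 20.6 W

Area A = 0.0487 cm² = 4.87×10⁻⁶ m².
Net radiated power P_net = εσA(T⁴ − T₀⁴) = 0.771×5.670×10⁻⁸×4.87×10⁻⁶×(3136⁴ − 307.4⁴).
T⁴ − T₀⁴ = 9.67173×10¹³ − 8.92926×10⁹ = 9.67084×10¹³ K⁴, so P_net = 20.6 W.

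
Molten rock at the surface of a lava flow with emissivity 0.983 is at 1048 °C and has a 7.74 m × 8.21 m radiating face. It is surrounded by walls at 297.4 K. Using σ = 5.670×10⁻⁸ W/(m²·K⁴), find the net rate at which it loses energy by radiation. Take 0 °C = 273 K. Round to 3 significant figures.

T = 1048 °C + 273 = 1321 K.
Area A = 7.74 × 8.21 = 63.5454 m².
Net radiated power P_net = εσA(T⁴ − T₀⁴) = 0.983×5.670×10⁻⁸×63.5454×(1321⁴ − 297.4⁴).
T⁴ − T₀⁴ = 3.04517×10¹² − 7.82283×10⁹ = 3.03735×10¹² K⁴, so P_net = 1.08×10⁷ W.

Net loss ≈ 1.08×10⁷ W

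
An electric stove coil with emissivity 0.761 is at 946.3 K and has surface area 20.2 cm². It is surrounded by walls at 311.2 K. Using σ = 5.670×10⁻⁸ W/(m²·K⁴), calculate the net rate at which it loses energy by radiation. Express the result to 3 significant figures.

Area A = 20.2 cm² = 2.02×10⁻³ m².
Net radiated power P_net = εσA(T⁴ − T₀⁴) = 0.761×5.670×10⁻⁸×2.02×10⁻³×(946.3⁴ − 311.2⁴).
T⁴ − T₀⁴ = 8.01891×10¹¹ − 9.37904×10⁹ = 7.92512×10¹¹ K⁴, so P_net = 69.1 W.

Net loss ≈ 69.1 W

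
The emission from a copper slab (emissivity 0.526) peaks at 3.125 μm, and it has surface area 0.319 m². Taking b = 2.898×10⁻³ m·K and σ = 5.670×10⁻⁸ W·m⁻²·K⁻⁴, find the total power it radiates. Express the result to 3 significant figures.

P ≈ 7.04×10³ W

Wien's law: T = b/λ_max = 2.898×10⁻³/3.125×10⁻⁶ = 927.360 K.
Area A = 0.319 m².
Then P = εσAT⁴ = 0.526×5.670×10⁻⁸×0.319×(927.360)⁴ = 7.04×10³ W.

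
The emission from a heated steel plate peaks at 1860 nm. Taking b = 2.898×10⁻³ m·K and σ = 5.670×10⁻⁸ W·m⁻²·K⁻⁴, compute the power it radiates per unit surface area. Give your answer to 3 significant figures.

Wien's law: T = b/λ_max = 2.898×10⁻³/1.860×10⁻⁶ = 1558.06 K.
Then I = σT⁴ = 5.670×10⁻⁸×(1558.06)⁴ = 3.34×10⁵ W/m².

I ≈ 3.34×10⁵ W/m²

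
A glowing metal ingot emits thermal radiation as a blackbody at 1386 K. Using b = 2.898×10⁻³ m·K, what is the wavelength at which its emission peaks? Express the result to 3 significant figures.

Wien's displacement law: λ_max = b/T = (2.898×10⁻³ m·K)/(1386 K) = 2.091×10⁻⁶ m.
That is 2.09 μm, in the infrared range.

λ_max ≈ 2.09 μm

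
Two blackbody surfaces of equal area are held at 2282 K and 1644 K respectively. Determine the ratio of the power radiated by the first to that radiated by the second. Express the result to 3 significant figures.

P₁/P₂ ≈ 3.71

With equal areas, P₁/P₂ = (T₁/T₂)⁴ = (2282/1644)⁴ = 3.71.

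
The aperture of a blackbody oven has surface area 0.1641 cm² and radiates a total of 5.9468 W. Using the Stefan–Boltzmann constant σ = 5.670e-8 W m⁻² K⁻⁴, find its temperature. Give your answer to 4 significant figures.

T ≈ 1590 K

Area A = 0.1641 cm² = 1.641×10⁻⁵ m².
P = σAT⁴ ⇒ T = (P/(σA))^(1/4) = (5.9468/(5.670×10⁻⁸×1.641×10⁻⁵))^(1/4) = 1590 K.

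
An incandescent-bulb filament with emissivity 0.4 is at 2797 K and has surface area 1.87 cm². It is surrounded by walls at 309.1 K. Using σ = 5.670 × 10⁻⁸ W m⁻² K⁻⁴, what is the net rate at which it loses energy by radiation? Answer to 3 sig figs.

Area A = 1.87 cm² = 1.87×10⁻⁴ m².
Net radiated power P_net = εσA(T⁴ − T₀⁴) = 0.4×5.670×10⁻⁸×1.87×10⁻⁴×(2797⁴ − 309.1⁴).
T⁴ − T₀⁴ = 6.12026×10¹³ − 9.12843×10⁹ = 6.11935×10¹³ K⁴, so P_net = 260 W.

Net loss ≈ 260 W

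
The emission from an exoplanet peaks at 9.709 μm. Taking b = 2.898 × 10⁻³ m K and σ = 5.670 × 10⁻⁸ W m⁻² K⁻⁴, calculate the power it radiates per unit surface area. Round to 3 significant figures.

I ≈ 450 W/m²

Wien's law: T = b/λ_max = 2.898×10⁻³/9.709×10⁻⁶ = 298.486 K.
Then I = σT⁴ = 5.670×10⁻⁸×(298.486)⁴ = 450 W/m².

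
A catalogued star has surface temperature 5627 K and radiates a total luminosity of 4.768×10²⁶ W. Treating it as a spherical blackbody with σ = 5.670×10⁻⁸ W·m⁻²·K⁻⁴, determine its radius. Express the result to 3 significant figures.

L = 4πR²σT⁴ ⇒ R = √(L/(4πσT⁴)).
σT⁴ = 5.68448×10⁷ W/m², so R = √(4.768×10²⁶/(4π×5.68448×10⁷)) = 8.17×10⁸ m.

R ≈ 8.17×10⁸ m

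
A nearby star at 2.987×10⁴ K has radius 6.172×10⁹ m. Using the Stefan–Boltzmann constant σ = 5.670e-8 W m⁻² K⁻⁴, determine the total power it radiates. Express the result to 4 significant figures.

P ≈ 2.161×10³¹ W

Surface area A = 4πR² = 4π(6.172×10⁹ m)² = 4.78698×10²⁰ m².
P = σAT⁴ = 5.670×10⁻⁸ × 4.78698×10²⁰ × (2.987×10⁴)⁴ = 2.161×10³¹ W.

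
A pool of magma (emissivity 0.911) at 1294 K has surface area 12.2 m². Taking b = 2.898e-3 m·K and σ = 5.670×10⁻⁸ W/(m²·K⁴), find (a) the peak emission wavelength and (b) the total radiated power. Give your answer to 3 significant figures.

(a) λ_max = b/T = 2.898×10⁻³/1294 = 2.240×10⁻⁶ m = 2.24×10³ nm.
Area A = 12.2 m².
(b) P = εσAT⁴ = 0.911×5.670×10⁻⁸×12.2×(1294)⁴ = 1.77×10⁶ W.

λ_max ≈ 2.24×10³ nm; P ≈ 1.77×10⁶ W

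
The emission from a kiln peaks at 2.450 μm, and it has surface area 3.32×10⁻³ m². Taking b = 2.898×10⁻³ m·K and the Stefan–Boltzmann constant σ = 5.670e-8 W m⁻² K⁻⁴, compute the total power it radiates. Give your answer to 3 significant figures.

P ≈ 369 W

Wien's law: T = b/λ_max = 2.898×10⁻³/2.450×10⁻⁶ = 1182.86 K.
Area A = 3.32×10⁻³ m².
Then P = σAT⁴ = 5.670×10⁻⁸×3.32×10⁻³×(1182.86)⁴ = 369 W.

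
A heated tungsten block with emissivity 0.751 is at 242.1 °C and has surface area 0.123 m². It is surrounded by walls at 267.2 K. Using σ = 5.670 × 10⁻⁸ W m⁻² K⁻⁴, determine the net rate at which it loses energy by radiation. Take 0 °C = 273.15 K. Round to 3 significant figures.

Net loss ≈ 342 W

T = 242.1 °C + 273.15 = 515.25 K.
Area A = 0.123 m².
Net radiated power P_net = εσA(T⁴ − T₀⁴) = 0.751×5.670×10⁻⁸×0.123×(515.25⁴ − 267.2⁴).
T⁴ − T₀⁴ = 7.04810×10¹⁰ − 5.09737×10⁹ = 6.53836×10¹⁰ K⁴, so P_net = 342 W.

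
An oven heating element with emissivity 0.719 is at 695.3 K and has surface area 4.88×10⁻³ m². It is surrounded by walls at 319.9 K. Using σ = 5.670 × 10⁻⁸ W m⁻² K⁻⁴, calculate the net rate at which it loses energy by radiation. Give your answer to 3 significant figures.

Area A = 4.88×10⁻³ m².
Net radiated power P_net = εσA(T⁴ − T₀⁴) = 0.719×5.670×10⁻⁸×4.88×10⁻³×(695.3⁴ − 319.9⁴).
T⁴ − T₀⁴ = 2.33716×10¹¹ − 1.04727×10¹⁰ = 2.23243×10¹¹ K⁴, so P_net = 44.4 W.

Net loss ≈ 44.4 W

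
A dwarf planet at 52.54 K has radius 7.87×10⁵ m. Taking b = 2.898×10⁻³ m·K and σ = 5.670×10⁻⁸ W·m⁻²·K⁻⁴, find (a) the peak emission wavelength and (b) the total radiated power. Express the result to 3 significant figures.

λ_max ≈ 55.2 μm; P ≈ 3.36×10¹² W

(a) λ_max = b/T = 2.898×10⁻³/52.54 = 5.516×10⁻⁵ m = 55.2 μm.
Surface area A = 4πR² = 4π(7.87×10⁵ m)² = 7.78322×10¹² m².
(b) P = σAT⁴ = 5.670×10⁻⁸×7.78322×10¹²×(52.54)⁴ = 3.36×10¹² W.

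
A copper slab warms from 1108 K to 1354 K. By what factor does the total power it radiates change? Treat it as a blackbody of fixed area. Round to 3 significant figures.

P₂/P₁ ≈ 2.23

P ∝ T⁴, so P₂/P₁ = (T₂/T₁)⁴ = (1354/1108)⁴ = (1.22202)⁴ = 2.23.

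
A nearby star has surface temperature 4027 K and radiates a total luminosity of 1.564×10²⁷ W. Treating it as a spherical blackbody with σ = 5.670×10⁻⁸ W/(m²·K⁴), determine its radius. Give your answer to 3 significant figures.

L = 4πR²σT⁴ ⇒ R = √(L/(4πσT⁴)).
σT⁴ = 1.49111×10⁷ W/m², so R = √(1.564×10²⁷/(4π×1.49111×10⁷)) = 2.89×10⁹ m.

R ≈ 2.89×10⁹ m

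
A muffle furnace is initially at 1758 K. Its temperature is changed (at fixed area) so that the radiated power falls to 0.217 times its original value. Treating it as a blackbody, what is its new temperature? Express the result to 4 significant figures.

T₂ ≈ 1200 K

P ∝ T⁴, so T₂/T₁ = (P₂/P₁)^(1/4) = (0.217)^(1/4) = 0.682519.
T₂ = 1758 × 0.682519 = 1200 K.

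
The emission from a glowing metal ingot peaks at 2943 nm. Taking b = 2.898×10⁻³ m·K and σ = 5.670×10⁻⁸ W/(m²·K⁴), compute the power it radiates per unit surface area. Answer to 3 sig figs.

I ≈ 5.33×10⁴ W/m²

Wien's law: T = b/λ_max = 2.898×10⁻³/2.943×10⁻⁶ = 984.709 K.
Then I = σT⁴ = 5.670×10⁻⁸×(984.709)⁴ = 5.33×10⁴ W/m².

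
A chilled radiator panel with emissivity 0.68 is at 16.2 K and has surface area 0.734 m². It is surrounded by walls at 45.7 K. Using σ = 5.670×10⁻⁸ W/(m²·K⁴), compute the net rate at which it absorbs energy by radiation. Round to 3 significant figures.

Area A = 0.734 m².
Net radiated power P_net = εσA(T⁴ − T₀⁴) = 0.68×5.670×10⁻⁸×0.734×(16.2⁴ − 45.7⁴).
T⁴ − T₀⁴ = 68874.8 − 4.36179×10⁶ = -4.29292×10⁶ K⁴, so P_net = -0.121 W — negative, meaning a net gain of 0.121 W.

Net gain ≈ 0.121 W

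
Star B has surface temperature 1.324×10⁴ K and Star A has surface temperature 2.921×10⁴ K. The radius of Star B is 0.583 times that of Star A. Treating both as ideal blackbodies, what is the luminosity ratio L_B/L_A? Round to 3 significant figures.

L_B/L_A ≈ 0.0143

L ∝ R²T⁴, so L_B/L_A = (R_B/R_A)²(T_B/T_A)⁴ = (0.583)² × (1.324×10⁴/2.921×10⁴)⁴ = 0.339889 × 0.0422110 = 0.0143.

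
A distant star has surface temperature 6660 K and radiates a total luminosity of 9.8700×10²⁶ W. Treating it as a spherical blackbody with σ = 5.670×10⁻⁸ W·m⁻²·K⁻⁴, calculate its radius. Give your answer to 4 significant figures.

R ≈ 8.391×10⁸ m

L = 4πR²σT⁴ ⇒ R = √(L/(4πσT⁴)).
σT⁴ = 1.11553×10⁸ W/m², so R = √(9.8700×10²⁶/(4π×1.11553×10⁸)) = 8.391×10⁸ m.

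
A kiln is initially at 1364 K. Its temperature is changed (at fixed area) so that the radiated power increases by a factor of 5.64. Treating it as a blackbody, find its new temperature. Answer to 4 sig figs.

P ∝ T⁴, so T₂/T₁ = (P₂/P₁)^(1/4) = (5.64)^(1/4) = 1.54106.
T₂ = 1364 × 1.54106 = 2102 K.

T₂ ≈ 2102 K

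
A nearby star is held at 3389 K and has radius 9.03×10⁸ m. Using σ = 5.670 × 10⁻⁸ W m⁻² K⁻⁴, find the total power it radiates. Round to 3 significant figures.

Surface area A = 4πR² = 4π(9.03×10⁸ m)² = 1.02467×10¹⁹ m².
P = σAT⁴ = 5.670×10⁻⁸ × 1.02467×10¹⁹ × (3389)⁴ = 7.66×10²⁵ W.

P ≈ 7.66×10²⁵ W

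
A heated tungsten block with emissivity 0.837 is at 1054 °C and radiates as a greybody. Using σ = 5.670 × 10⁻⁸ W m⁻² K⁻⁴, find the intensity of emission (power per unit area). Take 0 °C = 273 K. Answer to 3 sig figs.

I ≈ 1.47×10⁵ W/m²

T = 1054 °C + 273 = 1327 K.
Stefan–Boltzmann: I = εσT⁴ = 0.837 × 5.670×10⁻⁸ × (1327)⁴ = 1.47×10⁵ W/m².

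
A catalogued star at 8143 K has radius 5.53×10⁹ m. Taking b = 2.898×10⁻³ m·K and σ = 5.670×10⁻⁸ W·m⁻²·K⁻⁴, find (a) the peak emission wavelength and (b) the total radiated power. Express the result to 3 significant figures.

(a) λ_max = b/T = 2.898×10⁻³/8143 = 3.559×10⁻⁷ m = 0.356 μm.
Surface area A = 4πR² = 4π(5.53×10⁹ m)² = 3.84291×10²⁰ m².
(b) P = σAT⁴ = 5.670×10⁻⁸×3.84291×10²⁰×(8143)⁴ = 9.58×10²⁸ W.

λ_max ≈ 0.356 μm; P ≈ 9.58×10²⁸ W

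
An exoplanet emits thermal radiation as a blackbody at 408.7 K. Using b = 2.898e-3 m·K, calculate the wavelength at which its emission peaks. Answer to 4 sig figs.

λ_max ≈ 7.091 μm

Wien's displacement law: λ_max = b/T = (2.898×10⁻³ m·K)/(408.7 K) = 7.0908×10⁻⁶ m.
That is 7.091 μm, in the infrared range.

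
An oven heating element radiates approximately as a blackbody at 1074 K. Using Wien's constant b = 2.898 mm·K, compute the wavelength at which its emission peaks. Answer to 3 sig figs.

λ_max ≈ 2.70 μm

Wien's displacement law: λ_max = b/T = (2.898×10⁻³ m·K)/(1074 K) = 2.698×10⁻⁶ m.
That is 2.70 μm, in the infrared range.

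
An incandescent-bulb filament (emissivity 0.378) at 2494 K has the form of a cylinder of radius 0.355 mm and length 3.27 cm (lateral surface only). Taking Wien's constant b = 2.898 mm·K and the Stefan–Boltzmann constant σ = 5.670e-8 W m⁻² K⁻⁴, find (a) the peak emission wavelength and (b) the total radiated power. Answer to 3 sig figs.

(a) λ_max = b/T = 2.898×10⁻³/2494 = 1.162×10⁻⁶ m = 1.16 μm.
Lateral area A = 2πrL = 2π×3.55×10⁻⁴×0.0327 = 7.29384×10⁻⁵ m².
(b) P = εσAT⁴ = 0.378×5.670×10⁻⁸×7.29384×10⁻⁵×(2494)⁴ = 60.5 W.

λ_max ≈ 1.16 μm; P ≈ 60.5 W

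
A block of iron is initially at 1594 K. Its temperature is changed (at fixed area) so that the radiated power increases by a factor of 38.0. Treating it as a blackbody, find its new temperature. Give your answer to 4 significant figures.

T₂ ≈ 3958 K

P ∝ T⁴, so T₂/T₁ = (P₂/P₁)^(1/4) = (38.0)^(1/4) = 2.48282.
T₂ = 1594 × 2.48282 = 3958 K.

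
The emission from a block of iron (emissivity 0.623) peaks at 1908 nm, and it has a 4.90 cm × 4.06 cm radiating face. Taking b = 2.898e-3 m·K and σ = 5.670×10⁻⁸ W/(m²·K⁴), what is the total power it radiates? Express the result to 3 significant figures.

Wien's law: T = b/λ_max = 2.898×10⁻³/1.908×10⁻⁶ = 1518.87 K.
Area A = 0.0490 × 0.0406 = 1.9894×10⁻³ m².
Then P = εσAT⁴ = 0.623×5.670×10⁻⁸×1.9894×10⁻³×(1518.87)⁴ = 374 W.

P ≈ 374 W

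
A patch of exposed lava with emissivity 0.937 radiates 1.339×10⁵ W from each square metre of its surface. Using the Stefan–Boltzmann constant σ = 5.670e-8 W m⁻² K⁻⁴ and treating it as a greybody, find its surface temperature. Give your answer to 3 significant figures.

I = εσT⁴, so T = (I/εσ)^(1/4) = (1.339×10⁵/(0.937×5.670×10⁻⁸))^(1/4) = 1.26×10³ K.

T ≈ 1.26×10³ K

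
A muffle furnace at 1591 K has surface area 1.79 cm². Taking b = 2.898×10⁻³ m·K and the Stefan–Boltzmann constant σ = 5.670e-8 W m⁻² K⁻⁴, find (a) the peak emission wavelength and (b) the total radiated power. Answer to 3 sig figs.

λ_max ≈ 1.82 μm; P ≈ 65.0 W

(a) λ_max = b/T = 2.898×10⁻³/1591 = 1.821×10⁻⁶ m = 1.82 μm.
Area A = 1.79 cm² = 1.79×10⁻⁴ m².
(b) P = σAT⁴ = 5.670×10⁻⁸×1.79×10⁻⁴×(1591)⁴ = 65.0 W.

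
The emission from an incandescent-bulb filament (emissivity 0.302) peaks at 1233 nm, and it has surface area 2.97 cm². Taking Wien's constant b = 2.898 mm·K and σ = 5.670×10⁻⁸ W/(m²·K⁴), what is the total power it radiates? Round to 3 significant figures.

Wien's law: T = b/λ_max = 2.898×10⁻³/1.233×10⁻⁶ = 2350.36 K.
Area A = 2.97 cm² = 2.97×10⁻⁴ m².
Then P = εσAT⁴ = 0.302×5.670×10⁻⁸×2.97×10⁻⁴×(2350.36)⁴ = 155 W.

P ≈ 155 W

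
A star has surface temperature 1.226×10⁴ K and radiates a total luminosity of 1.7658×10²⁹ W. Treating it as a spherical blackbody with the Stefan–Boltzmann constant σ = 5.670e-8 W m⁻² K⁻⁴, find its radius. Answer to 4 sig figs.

R ≈ 3.312×10⁹ m

L = 4πR²σT⁴ ⇒ R = √(L/(4πσT⁴)).
σT⁴ = 1.28099×10⁹ W/m², so R = √(1.7658×10²⁹/(4π×1.28099×10⁹)) = 3.312×10⁹ m.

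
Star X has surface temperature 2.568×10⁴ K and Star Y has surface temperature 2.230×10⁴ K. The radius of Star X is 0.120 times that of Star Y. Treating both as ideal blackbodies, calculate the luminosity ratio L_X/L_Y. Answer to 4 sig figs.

L_X/L_Y ≈ 0.02532

L ∝ R²T⁴, so L_X/L_Y = (R_X/R_Y)²(T_X/T_Y)⁴ = (0.120)² × (2.568×10⁴/2.230×10⁴)⁴ = 0.0144 × 1.75857 = 0.02532.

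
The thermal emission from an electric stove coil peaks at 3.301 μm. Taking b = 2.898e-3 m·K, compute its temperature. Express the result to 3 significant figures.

Wien's law gives T = b/λ_max = (2.898×10⁻³ m·K)/(3.301×10⁻⁶ m) = 878 K.

T ≈ 878 K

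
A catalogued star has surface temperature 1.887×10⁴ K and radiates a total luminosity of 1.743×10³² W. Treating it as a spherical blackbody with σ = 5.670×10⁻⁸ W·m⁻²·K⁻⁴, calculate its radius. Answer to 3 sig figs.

L = 4πR²σT⁴ ⇒ R = √(L/(4πσT⁴)).
σT⁴ = 7.18904×10⁹ W/m², so R = √(1.743×10³²/(4π×7.18904×10⁹)) = 4.39×10¹⁰ m.

R ≈ 4.39×10¹⁰ m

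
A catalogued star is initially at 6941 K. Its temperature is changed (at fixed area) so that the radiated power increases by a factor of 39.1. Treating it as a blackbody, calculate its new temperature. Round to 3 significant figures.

T₂ ≈ 1.74×10⁴ K

P ∝ T⁴, so T₂/T₁ = (P₂/P₁)^(1/4) = (39.1)^(1/4) = 2.50060.
T₂ = 6941 × 2.50060 = 1.74×10⁴ K.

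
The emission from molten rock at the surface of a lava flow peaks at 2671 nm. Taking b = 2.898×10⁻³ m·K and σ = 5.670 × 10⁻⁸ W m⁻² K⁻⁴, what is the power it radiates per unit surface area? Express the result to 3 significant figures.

Wien's law: T = b/λ_max = 2.898×10⁻³/2.671×10⁻⁶ = 1084.99 K.
Then I = σT⁴ = 5.670×10⁻⁸×(1084.99)⁴ = 7.86×10⁴ W/m².

I ≈ 7.86×10⁴ W/m²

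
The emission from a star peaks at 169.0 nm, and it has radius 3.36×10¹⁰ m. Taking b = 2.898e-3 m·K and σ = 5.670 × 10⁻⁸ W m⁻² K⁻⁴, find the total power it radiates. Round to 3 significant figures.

Wien's law: T = b/λ_max = 2.898×10⁻³/1.690×10⁻⁷ = 17147.9 K.
Surface area A = 4πR² = 4π(3.36×10¹⁰ m)² = 1.41869×10²² m².
Then P = σAT⁴ = 5.670×10⁻⁸×1.41869×10²²×(17147.9)⁴ = 6.96×10³¹ W.

P ≈ 6.96×10³¹ W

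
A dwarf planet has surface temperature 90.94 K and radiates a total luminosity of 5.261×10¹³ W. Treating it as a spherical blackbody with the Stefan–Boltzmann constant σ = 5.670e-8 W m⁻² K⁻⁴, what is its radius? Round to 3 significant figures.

L = 4πR²σT⁴ ⇒ R = √(L/(4πσT⁴)).
σT⁴ = 3.87796 W/m², so R = √(5.261×10¹³/(4π×3.87796)) = 1.04×10⁶ m.

R ≈ 1.04×10⁶ m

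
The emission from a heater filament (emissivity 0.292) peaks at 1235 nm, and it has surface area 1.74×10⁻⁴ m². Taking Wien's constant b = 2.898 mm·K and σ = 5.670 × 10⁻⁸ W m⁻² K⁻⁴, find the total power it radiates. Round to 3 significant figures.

P ≈ 87.3 W

Wien's law: T = b/λ_max = 2.898×10⁻³/1.235×10⁻⁶ = 2346.56 K.
Area A = 1.74×10⁻⁴ m².
Then P = εσAT⁴ = 0.292×5.670×10⁻⁸×1.74×10⁻⁴×(2346.56)⁴ = 87.3 W.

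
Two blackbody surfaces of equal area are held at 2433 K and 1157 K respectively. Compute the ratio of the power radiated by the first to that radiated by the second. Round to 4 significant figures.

With equal areas, P₁/P₂ = (T₁/T₂)⁴ = (2433/1157)⁴ = 19.55.

P₁/P₂ ≈ 19.55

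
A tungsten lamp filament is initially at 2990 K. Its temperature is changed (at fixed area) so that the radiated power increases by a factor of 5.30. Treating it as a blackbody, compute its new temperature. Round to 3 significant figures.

T₂ ≈ 4.54×10³ K

P ∝ T⁴, so T₂/T₁ = (P₂/P₁)^(1/4) = (5.30)^(1/4) = 1.51729.
T₂ = 2990 × 1.51729 = 4.54×10³ K.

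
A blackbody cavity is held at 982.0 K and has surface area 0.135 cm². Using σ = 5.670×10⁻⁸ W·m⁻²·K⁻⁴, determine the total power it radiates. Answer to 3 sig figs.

P ≈ 0.712 W

Area A = 0.135 cm² = 1.35×10⁻⁵ m².
P = σAT⁴ = 5.670×10⁻⁸ × 1.35×10⁻⁵ × (982.0)⁴ = 0.712 W.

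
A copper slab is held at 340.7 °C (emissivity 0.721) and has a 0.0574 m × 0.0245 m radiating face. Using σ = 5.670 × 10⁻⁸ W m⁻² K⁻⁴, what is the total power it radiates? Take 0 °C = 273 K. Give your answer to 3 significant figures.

P ≈ 8.15 W

T = 340.7 °C + 273 = 613.7 K.
Area A = 0.0574 × 0.0245 = 1.4063×10⁻³ m².
P = εσAT⁴ = 0.721 × 5.670×10⁻⁸ × 1.4063×10⁻³ × (613.7)⁴ = 8.15 W.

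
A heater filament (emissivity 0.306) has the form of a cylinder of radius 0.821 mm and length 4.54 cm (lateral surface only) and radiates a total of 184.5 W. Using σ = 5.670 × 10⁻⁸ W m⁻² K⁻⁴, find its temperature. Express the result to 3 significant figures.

T ≈ 2.60×10³ K

Lateral area A = 2πrL = 2π×8.21×10⁻⁴×0.0454 = 2.34196×10⁻⁴ m².
P = εσAT⁴ ⇒ T = (P/(εσA))^(1/4) = (184.5/(0.306×5.670×10⁻⁸×2.34196×10⁻⁴))^(1/4) = 2.60×10³ K.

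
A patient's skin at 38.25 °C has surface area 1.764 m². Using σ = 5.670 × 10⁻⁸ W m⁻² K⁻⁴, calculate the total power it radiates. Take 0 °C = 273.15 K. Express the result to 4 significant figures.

P ≈ 940.5 W

T = 38.25 °C + 273.15 = 311.40 K.
Area A = 1.764 m².
P = σAT⁴ = 5.670×10⁻⁸ × 1.764 × (311.40)⁴ = 940.5 W.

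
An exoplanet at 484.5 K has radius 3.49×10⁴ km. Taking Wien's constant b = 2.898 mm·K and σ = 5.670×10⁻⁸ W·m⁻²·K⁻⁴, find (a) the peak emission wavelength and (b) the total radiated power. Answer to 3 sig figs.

λ_max ≈ 5.98 μm; P ≈ 4.78×10¹⁹ W

(a) λ_max = b/T = 2.898×10⁻³/484.5 = 5.981×10⁻⁶ m = 5.98 μm.
Surface area A = 4πR² = 4π(3.49×10⁷ m)² = 1.53060×10¹⁶ m².
(b) P = σAT⁴ = 5.670×10⁻⁸×1.53060×10¹⁶×(484.5)⁴ = 4.78×10¹⁹ W.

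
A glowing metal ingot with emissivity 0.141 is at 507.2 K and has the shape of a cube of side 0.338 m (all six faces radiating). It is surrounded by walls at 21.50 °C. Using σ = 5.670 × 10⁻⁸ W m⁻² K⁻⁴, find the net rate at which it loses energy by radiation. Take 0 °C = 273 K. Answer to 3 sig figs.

Net loss ≈ 321 W

Surroundings: T = 21.50 °C + 273 = 294.50 K.
Area A = 6s² = 6×(0.338 m)² = 0.685464 m².
Net radiated power P_net = εσA(T⁴ − T₀⁴) = 0.141×5.670×10⁻⁸×0.685464×(507.2⁴ − 294.50⁴).
T⁴ − T₀⁴ = 6.61785×10¹⁰ − 7.52214×10⁹ = 5.86564×10¹⁰ K⁴, so P_net = 321 W.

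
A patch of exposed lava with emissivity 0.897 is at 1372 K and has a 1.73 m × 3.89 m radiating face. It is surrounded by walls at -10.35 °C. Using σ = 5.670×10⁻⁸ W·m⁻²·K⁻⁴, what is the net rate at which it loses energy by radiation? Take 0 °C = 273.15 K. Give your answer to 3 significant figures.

Net loss ≈ 1.21×10⁶ W

Surroundings: T = -10.35 °C + 273.15 = 262.80 K.
Area A = 1.73 × 3.89 = 6.7297 m².
Net radiated power P_net = εσA(T⁴ − T₀⁴) = 0.897×5.670×10⁻⁸×6.7297×(1372⁴ − 262.80⁴).
T⁴ − T₀⁴ = 3.54337×10¹² − 4.76981×10⁹ = 3.53860×10¹² K⁴, so P_net = 1.21×10⁶ W.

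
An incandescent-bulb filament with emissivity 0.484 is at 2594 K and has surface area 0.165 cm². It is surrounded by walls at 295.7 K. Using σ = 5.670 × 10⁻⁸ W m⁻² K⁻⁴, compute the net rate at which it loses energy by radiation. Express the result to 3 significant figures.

Net loss ≈ 20.5 W

Area A = 0.165 cm² = 1.65×10⁻⁵ m².
Net radiated power P_net = εσA(T⁴ − T₀⁴) = 0.484×5.670×10⁻⁸×1.65×10⁻⁵×(2594⁴ − 295.7⁴).
T⁴ − T₀⁴ = 4.52772×10¹³ − 7.64549×10⁹ = 4.52696×10¹³ K⁴, so P_net = 20.5 W.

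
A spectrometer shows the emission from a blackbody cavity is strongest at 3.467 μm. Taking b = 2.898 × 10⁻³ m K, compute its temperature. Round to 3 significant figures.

Wien's law gives T = b/λ_max = (2.898×10⁻³ m·K)/(3.467×10⁻⁶ m) = 836 K.

T ≈ 836 K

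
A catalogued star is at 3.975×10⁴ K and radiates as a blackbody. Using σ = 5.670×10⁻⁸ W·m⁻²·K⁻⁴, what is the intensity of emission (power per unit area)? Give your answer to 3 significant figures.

I ≈ 1.42×10¹¹ W/m²

Stefan–Boltzmann: I = σT⁴ = 5.670×10⁻⁸ × (3.975×10⁴)⁴ = 1.42×10¹¹ W/m².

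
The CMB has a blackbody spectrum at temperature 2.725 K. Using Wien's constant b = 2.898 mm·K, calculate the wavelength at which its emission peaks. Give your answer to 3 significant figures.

Wien's displacement law: λ_max = b/T = (2.898×10⁻³ m·K)/(2.725 K) = 1.063×10⁻³ m.
That is 1.06×10⁻³ m, in the microwave range.

λ_max ≈ 1.06×10⁻³ m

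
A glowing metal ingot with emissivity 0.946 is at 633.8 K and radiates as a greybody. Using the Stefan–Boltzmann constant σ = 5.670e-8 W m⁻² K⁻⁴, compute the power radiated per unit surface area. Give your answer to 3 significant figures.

Stefan–Boltzmann: I = εσT⁴ = 0.946 × 5.670×10⁻⁸ × (633.8)⁴ = 8.66×10³ W/m².

I ≈ 8.66×10³ W/m²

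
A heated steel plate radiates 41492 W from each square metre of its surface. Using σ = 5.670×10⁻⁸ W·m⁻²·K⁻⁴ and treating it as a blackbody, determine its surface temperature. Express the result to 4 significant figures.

I = σT⁴, so T = (I/σ)^(1/4) = (41492/(5.670×10⁻⁸))^(1/4) = 924.9 K.

T ≈ 924.9 K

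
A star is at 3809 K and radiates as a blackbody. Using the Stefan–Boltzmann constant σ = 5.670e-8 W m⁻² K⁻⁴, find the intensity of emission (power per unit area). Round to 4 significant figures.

Stefan–Boltzmann: I = σT⁴ = 5.670×10⁻⁸ × (3809)⁴ = 1.194×10⁷ W/m².

I ≈ 1.194×10⁷ W/m²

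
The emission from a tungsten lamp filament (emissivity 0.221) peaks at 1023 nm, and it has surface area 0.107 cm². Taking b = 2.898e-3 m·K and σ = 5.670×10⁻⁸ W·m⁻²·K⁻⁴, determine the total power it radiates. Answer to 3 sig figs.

Wien's law: T = b/λ_max = 2.898×10⁻³/1.023×10⁻⁶ = 2832.84 K.
Area A = 0.107 cm² = 1.07×10⁻⁵ m².
Then P = εσAT⁴ = 0.221×5.670×10⁻⁸×1.07×10⁻⁵×(2832.84)⁴ = 8.63 W.

P ≈ 8.63 W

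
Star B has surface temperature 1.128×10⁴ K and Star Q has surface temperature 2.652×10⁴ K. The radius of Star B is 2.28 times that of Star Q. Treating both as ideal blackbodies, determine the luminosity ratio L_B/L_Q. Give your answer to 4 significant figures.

L ∝ R²T⁴, so L_B/L_Q = (R_B/R_Q)²(T_B/T_Q)⁴ = (2.28)² × (1.128×10⁴/2.652×10⁴)⁴ = 5.1984 × 0.0327297 = 0.1701.

L_B/L_Q ≈ 0.1701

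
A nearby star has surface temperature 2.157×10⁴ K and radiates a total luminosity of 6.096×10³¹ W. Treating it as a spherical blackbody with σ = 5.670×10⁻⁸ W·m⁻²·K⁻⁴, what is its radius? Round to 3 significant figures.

L = 4πR²σT⁴ ⇒ R = √(L/(4πσT⁴)).
σT⁴ = 1.22739×10¹⁰ W/m², so R = √(6.096×10³¹/(4π×1.22739×10¹⁰)) = 1.99×10¹⁰ m.

R ≈ 1.99×10¹⁰ m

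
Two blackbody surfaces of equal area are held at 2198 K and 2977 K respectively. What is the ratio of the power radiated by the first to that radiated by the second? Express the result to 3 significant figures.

P₁/P₂ ≈ 0.297

With equal areas, P₁/P₂ = (T₁/T₂)⁴ = (2198/2977)⁴ = 0.297.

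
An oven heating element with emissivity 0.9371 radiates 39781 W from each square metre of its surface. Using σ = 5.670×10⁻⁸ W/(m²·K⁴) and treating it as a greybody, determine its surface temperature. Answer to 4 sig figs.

T ≈ 930.2 K

I = εσT⁴, so T = (I/εσ)^(1/4) = (39781/(0.9371×5.670×10⁻⁸))^(1/4) = 930.2 K.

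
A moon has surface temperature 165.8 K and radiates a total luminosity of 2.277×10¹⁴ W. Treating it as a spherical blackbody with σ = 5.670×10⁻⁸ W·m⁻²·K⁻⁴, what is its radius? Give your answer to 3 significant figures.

R ≈ 6.50×10⁵ m

L = 4πR²σT⁴ ⇒ R = √(L/(4πσT⁴)).
σT⁴ = 42.8471 W/m², so R = √(2.277×10¹⁴/(4π×42.8471)) = 6.50×10⁵ m.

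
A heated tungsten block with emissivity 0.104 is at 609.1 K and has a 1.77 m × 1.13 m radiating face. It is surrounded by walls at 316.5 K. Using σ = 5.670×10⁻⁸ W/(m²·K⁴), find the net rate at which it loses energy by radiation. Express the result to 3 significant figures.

Net loss ≈ 1.51×10³ W

Area A = 1.77 × 1.13 = 2.0001 m².
Net radiated power P_net = εσA(T⁴ − T₀⁴) = 0.104×5.670×10⁻⁸×2.0001×(609.1⁴ − 316.5⁴).
T⁴ − T₀⁴ = 1.37643×10¹¹ − 1.00345×10¹⁰ = 1.27608×10¹¹ K⁴, so P_net = 1.51×10³ W.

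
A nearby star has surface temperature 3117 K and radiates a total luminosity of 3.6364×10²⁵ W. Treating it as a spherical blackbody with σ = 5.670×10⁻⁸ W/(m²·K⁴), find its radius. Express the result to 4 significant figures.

R ≈ 7.353×10⁸ m

L = 4πR²σT⁴ ⇒ R = √(L/(4πσT⁴)).
σT⁴ = 5.35217×10⁶ W/m², so R = √(3.6364×10²⁵/(4π×5.35217×10⁶)) = 7.353×10⁸ m.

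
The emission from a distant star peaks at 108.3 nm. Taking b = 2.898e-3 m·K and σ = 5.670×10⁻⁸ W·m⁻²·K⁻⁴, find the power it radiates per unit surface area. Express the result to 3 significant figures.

I ≈ 2.91×10¹⁰ W/m²

Wien's law: T = b/λ_max = 2.898×10⁻³/1.083×10⁻⁷ = 26759.0 K.
Then I = σT⁴ = 5.670×10⁻⁸×(26759.0)⁴ = 2.91×10¹⁰ W/m².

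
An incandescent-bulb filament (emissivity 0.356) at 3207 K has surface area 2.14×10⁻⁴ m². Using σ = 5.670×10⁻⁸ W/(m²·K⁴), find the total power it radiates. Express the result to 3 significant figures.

P ≈ 457 W

Area A = 2.14×10⁻⁴ m².
P = εσAT⁴ = 0.356 × 5.670×10⁻⁸ × 2.14×10⁻⁴ × (3207)⁴ = 457 W.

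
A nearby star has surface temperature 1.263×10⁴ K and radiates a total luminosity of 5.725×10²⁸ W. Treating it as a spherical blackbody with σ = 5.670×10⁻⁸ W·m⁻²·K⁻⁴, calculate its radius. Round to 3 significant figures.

L = 4πR²σT⁴ ⇒ R = √(L/(4πσT⁴)).
σT⁴ = 1.44277×10⁹ W/m², so R = √(5.725×10²⁸/(4π×1.44277×10⁹)) = 1.78×10⁹ m.

R ≈ 1.78×10⁹ m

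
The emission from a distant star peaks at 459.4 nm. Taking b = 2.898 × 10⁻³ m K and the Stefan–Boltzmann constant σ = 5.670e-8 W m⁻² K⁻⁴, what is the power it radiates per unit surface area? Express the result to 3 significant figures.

Wien's law: T = b/λ_max = 2.898×10⁻³/4.594×10⁻⁷ = 6308.23 K.
Then I = σT⁴ = 5.670×10⁻⁸×(6308.23)⁴ = 8.98×10⁷ W/m².

I ≈ 8.98×10⁷ W/m²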